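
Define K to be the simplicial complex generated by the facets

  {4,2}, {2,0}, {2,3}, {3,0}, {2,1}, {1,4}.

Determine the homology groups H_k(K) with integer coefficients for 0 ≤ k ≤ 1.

H_0 = Z,  H_1 = Z^2.

We work with the vertex ordering 0 < 1 < 2 < 3 < 4. The simplices of K, each written with vertices in increasing order, are:

  0-simplices (5): [0], [1], [2], [3], [4]
  1-simplices (6): [0,2], [0,3], [1,2], [1,4], [2,3], [2,4]

giving chain groups C_0 ≅ Z^5, C_1 ≅ Z^6.

The boundary map ∂_1: C_1 → C_0 is given by ∂[p,q] = [q] − [p].
This gives a 5×6 integer matrix of rank 4; reducing to Smith normal form yields diagonal entries (1,1,1,1).

From H_k ≅ ker(∂_k) / im(∂_{k+1}) we obtain:

  H_0: rank C_0 − rank ∂_1 = 5 − 4 = 1, and the invariant factors of ∂_1 are all 1, so H_0 = Z.
  H_1: rank ker ∂_1 − rank ∂_2 = (6 − 4) − 0 = 2, and there is no ∂_2, so H_1 = Z^2.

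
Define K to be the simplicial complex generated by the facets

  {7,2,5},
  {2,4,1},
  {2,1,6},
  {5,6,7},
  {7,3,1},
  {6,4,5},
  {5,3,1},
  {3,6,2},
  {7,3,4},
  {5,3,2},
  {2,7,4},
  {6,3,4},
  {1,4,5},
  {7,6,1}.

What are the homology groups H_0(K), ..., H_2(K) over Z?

Fix the vertex order 1 < 2 < 3 < 4 < 5 < 6 < 7 and write every simplex with vertices in increasing order. Then dim K = 2 and the simplices of K are:

  0-simplices (7): [1], [2], [3], [4], [5], [6], [7]
  1-simplices (21): [1,2], [1,3], [1,4], [1,5], [1,6], [1,7], [2,3], [2,4], [2,5], [2,6], [2,7], [3,4], [3,5], [3,6], [3,7], [4,5], [4,6], [4,7], [5,6], [5,7], [6,7]
  2-simplices (14): [1,2,4], [1,2,6], [1,3,5], [1,3,7], [1,4,5], [1,6,7], [2,3,5], [2,3,6], [2,4,7], [2,5,7], [3,4,6], [3,4,7], [4,5,6], [5,6,7]

giving chain groups C_0 ≅ Z^7, C_1 ≅ Z^21, C_2 ≅ Z^14.

The boundary map ∂_1: C_1 → C_0 maps an edge to its endpoints' difference, ∂[p,q] = q − p. For instance
  ∂[4,7] = [7] − [4].
The resulting 7×21 matrix has rank 6, and its Smith normal form has invariant factors (1,1,1,1,1,1).

∂_2: C_2 → C_1 maps a triangle to the signed sum of its edges. For instance
  ∂[3,4,7] = [4,7] − [3,7] + [3,4],
  ∂[2,3,5] = [3,5] − [2,5] + [2,3].
This gives a 21×14 integer matrix of rank 13; reducing to Smith normal form yields diagonal entries (1,1,1,1,1,1,1,1,1,1,1,1,1).

Now H_k = ker ∂_k / im ∂_{k+1}, so:

  H_0: rank C_0 − rank ∂_1 = 7 − 6 = 1, and the invariant factors of ∂_1 are all 1, so H_0 ≅ Z.
  H_1: rank ker ∂_1 − rank ∂_2 = (21 − 6) − 13 = 2, and the invariant factors of ∂_2 are all 1, so H_1 ≅ Z^2.
  H_2: rank ker ∂_2 − rank ∂_3 = (14 − 13) − 0 = 1, and there is no ∂_3, so H_2 ≅ Z.

As a check, the Euler characteristic is 7 − 21 + 14 = 0, which agrees with 1 − 2 + 1 = 0.

H_0 ≅ Z,  H_1 ≅ Z^2,  H_2 ≅ Z.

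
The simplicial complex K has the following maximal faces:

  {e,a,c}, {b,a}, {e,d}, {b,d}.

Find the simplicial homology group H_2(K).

K has 5 vertices, 6 edges, 1 triangle.
rank ∂_2 = 1, rank ∂_3 = 0 ⇒ b_2 = 1 − 1 − 0 = 0. So H_2 = 0.

H_2 ≅ 0.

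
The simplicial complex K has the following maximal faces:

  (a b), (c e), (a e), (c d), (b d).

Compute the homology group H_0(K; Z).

Take the total order a < b < c < d < e on the vertex set. Then K (dimension 1) consists of the simplices:

  0-simplices (5): a, b, c, d, e
  1-simplices (5): ab, ae, bd, cd, ce

giving chain groups C_0 ≅ Z^5, C_1 ≅ Z^5.

The boundary map ∂_1: C_1 → C_0 sends each edge [p,q] (with p < q) to q − p.
This gives a 5×5 integer matrix of rank 4; reducing to Smith normal form yields diagonal entries (1,1,1,1).

Computing H_k = (kernel of ∂_k) / (image of ∂_{k+1}):

  H_0: rank C_0 − rank ∂_1 = 5 − 4 = 1, and the invariant factors of ∂_1 are all 1, so H_0 ≅ Z.

(K is a triangulation of the circle S^1.)

H_0 ≅ Z.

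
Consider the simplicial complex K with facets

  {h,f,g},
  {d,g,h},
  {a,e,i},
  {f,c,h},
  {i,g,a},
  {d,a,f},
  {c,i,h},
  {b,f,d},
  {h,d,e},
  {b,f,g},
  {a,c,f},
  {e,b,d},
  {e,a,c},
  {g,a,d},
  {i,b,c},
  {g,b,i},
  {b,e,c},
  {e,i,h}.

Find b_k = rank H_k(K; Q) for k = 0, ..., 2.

b_0 = 1, b_1 = 1, b_2 = 0.

Order the vertices as a < b < c < d < e < f < g < h < i. Listing each simplex with vertices in this order, K has dimension 2 with simplices:

  0-simplices (9): a, b, c, d, e, f, g, h, i
  1-simplices (27): ac, ad, ae, af, ag, ai, bc, bd, be, bf, bg, bi, ce, cf, ch, ci, de, df, dg, dh, eh, ei, fg, fh, gh, gi, hi
  2-simplices (18): ace, acf, adf, adg, aei, agi, bce, bci, bde, bdf, bfg, bgi, cfh, chi, deh, dgh, ehi, fgh

Hence C_0 ≅ Z^9, C_1 ≅ Z^27, C_2 ≅ Z^18.

The boundary map ∂_1: C_1 → C_0 maps an edge to its endpoints' difference, ∂[p,q] = q − p.
As a 9×27 matrix over Z this has rank 8, with invariant factors (1,1,1,1,1,1,1,1).

The boundary map ∂_2: C_2 → C_1 acts by ∂[p,q,r] = [q,r] − [p,r] + [p,q]. For instance
  ∂adg = dg − ag + ad,
  ∂cfh = fh − ch + cf.
This gives a 27×18 integer matrix of rank 18; reducing to Smith normal form yields diagonal entries (1,1,1,1,1,1,1,1,1,1,1,1,1,1,1,1,1,2).

Reading off H_k = ker ∂_k / im ∂_{k+1}:

  H_0: rank C_0 − rank ∂_1 = 9 − 8 = 1, and the invariant factors of ∂_1 are all 1, so H_0 ≅ Z.
  H_1: rank ker ∂_1 − rank ∂_2 = (27 − 8) − 18 = 1, and ∂_2 has invariant factor 2 > 1, so H_1 ≅ Z ⊕ Z/2.
  H_2: rank ker ∂_2 − rank ∂_3 = (18 − 18) − 0 = 0, and there is no ∂_3, so H_2 ≅ 0.

(K is a triangulation of the Klein bottle.)

Hence the Betti numbers are b_0 = 1, b_1 = 1, b_2 = 0.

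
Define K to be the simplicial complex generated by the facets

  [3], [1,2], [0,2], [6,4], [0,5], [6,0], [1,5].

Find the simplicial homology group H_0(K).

Fix the vertex order 0 < 1 < 2 < 3 < 4 < 5 < 6 and write every simplex with vertices in increasing order. Then dim K = 1 and the simplices of K are:

  0-simplices (7): [0], [1], [2], [3], [4], [5], [6]
  1-simplices (6): [0,2], [0,5], [0,6], [1,2], [1,5], [4,6]

giving chain groups C_0 ≅ Z^7, C_1 ≅ Z^6.

∂_1: C_1 → C_0 maps an edge to its endpoints' difference, ∂[p,q] = q − p.
The 7×6 boundary matrix has rank 5 and Smith normal form diag(1,1,1,1,1).

Reading off H_k = ker ∂_k / im ∂_{k+1}:

  H_0: rank C_0 − rank ∂_1 = 7 − 5 = 2, and the invariant factors of ∂_1 are all 1, so H_0 ≅ Z^2.

H_0 = Z^2.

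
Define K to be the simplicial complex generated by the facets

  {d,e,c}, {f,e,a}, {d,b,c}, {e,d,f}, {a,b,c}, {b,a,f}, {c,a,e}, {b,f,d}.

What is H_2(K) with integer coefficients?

Order the vertices as a < b < c < d < e < f. Listing each simplex with vertices in this order, K has dimension 2 with simplices:

  0-simplices (6): a, b, c, d, e, f
  1-simplices (12): ab, ac, ae, af, bc, bd, bf, cd, ce, de, df, ef
  2-simplices (8): abc, abf, ace, aef, bcd, bdf, cde, def

giving chain groups C_0 ≅ Z^6, C_1 ≅ Z^12, C_2 ≅ Z^8.

The boundary map ∂_1: C_1 → C_0 is given by ∂[p,q] = [q] − [p]. For instance
  ∂bf = f − b.
The resulting 6×12 matrix has rank 5, and its Smith normal form has invariant factors (1,1,1,1,1).

The boundary map ∂_2: C_2 → C_1 sends each 2-simplex [p,q,r] to [q,r] − [p,r] + [p,q]. For instance
  ∂cde = de − ce + cd,
  ∂bcd = cd − bd + bc.
The resulting 12×8 matrix has rank 7, and its Smith normal form has invariant factors (1,1,1,1,1,1,1).

Now H_k = ker ∂_k / im ∂_{k+1}, so:

  H_2: rank ker ∂_2 − rank ∂_3 = (8 − 7) − 0 = 1, and there is no ∂_3, so H_2 ≅ Z.

H_2 = Z.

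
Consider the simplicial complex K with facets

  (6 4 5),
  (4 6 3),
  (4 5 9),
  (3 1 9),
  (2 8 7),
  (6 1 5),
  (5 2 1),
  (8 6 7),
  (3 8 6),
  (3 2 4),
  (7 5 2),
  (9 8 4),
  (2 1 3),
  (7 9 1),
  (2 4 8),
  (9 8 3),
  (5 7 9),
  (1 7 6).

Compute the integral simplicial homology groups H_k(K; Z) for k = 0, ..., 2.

We work with the vertex ordering 1 < 2 < 3 < 4 < 5 < 6 < 7 < 8 < 9. The simplices of K, each written with vertices in increasing order, are:

  0-simplices (9): [1], [2], [3], [4], [5], [6], [7], [8], [9]
  1-simplices (27): (27 of them)
  2-simplices (18): [1,2,3], [1,2,5], [1,3,9], [1,5,6], [1,6,7], [1,7,9], [2,3,4], [2,4,8], [2,5,7], [2,7,8], [3,4,6], [3,6,8], [3,8,9], [4,5,6], [4,5,9], [4,8,9], [5,7,9], [6,7,8]

so the chain groups are C_0 ≅ Z^9, C_1 ≅ Z^27, C_2 ≅ Z^18.

The boundary map ∂_1: C_1 → C_0 sends each edge [p,q] (with p < q) to q − p. For instance
  ∂[6,7] = [7] − [6].
The 9×27 boundary matrix has rank 8 and Smith normal form diag(1,1,1,1,1,1,1,1).

∂_2: C_2 → C_1 acts by ∂[p,q,r] = [q,r] − [p,r] + [p,q]. For instance
  ∂[2,5,7] = [5,7] − [2,7] + [2,5],
  ∂[2,3,4] = [3,4] − [2,4] + [2,3].
The 27×18 boundary matrix has rank 18 and Smith normal form diag(1,1,1,1,1,1,1,1,1,1,1,1,1,1,1,1,1,2).

Computing H_k = (kernel of ∂_k) / (image of ∂_{k+1}):

  H_0: rank C_0 − rank ∂_1 = 9 − 8 = 1, and the invariant factors of ∂_1 are all 1, so H_0 = Z.
  H_1: rank ker ∂_1 − rank ∂_2 = (27 − 8) − 18 = 1, and ∂_2 has invariant factor 2 > 1, so H_1 = Z ⊕ Z/2Z.
  H_2: rank ker ∂_2 − rank ∂_3 = (18 − 18) − 0 = 0, and there is no ∂_3, so H_2 = 0.

H_0 = Z,  H_1 = Z ⊕ Z/2Z,  H_2 = 0.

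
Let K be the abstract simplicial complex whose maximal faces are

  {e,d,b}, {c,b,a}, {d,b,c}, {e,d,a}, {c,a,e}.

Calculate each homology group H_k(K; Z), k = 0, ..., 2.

Fix the vertex order a < b < c < d < e and write every simplex with vertices in increasing order. Then dim K = 2 and the simplices of K are:

  0-simplices (5): a, b, c, d, e
  1-simplices (10): ab, ac, ad, ae, bc, bd, be, cd, ce, de
  2-simplices (5): abc, ace, ade, bcd, bde

giving chain groups C_0 ≅ Z^5, C_1 ≅ Z^10, C_2 ≅ Z^5.

Boundary ∂_1: C_1 → C_0 is given by ∂[p,q] = [q] − [p].
The resulting 5×10 matrix has rank 4, and its Smith normal form has invariant factors (1,1,1,1).

Boundary ∂_2: C_2 → C_1 maps a triangle to the signed sum of its edges. For instance
  ∂bcd = cd − bd + bc,
  ∂abc = bc − ac + ab.
The resulting 10×5 matrix has rank 5, and its Smith normal form has invariant factors (1,1,1,1,1).

Computing H_k = (kernel of ∂_k) / (image of ∂_{k+1}):

  H_0: rank C_0 − rank ∂_1 = 5 − 4 = 1, and the invariant factors of ∂_1 are all 1, so H_0 = Z.
  H_1: rank ker ∂_1 − rank ∂_2 = (10 − 4) − 5 = 1, and the invariant factors of ∂_2 are all 1, so H_1 = Z.
  H_2: rank ker ∂_2 − rank ∂_3 = (5 − 5) − 0 = 0, and there is no ∂_3, so H_2 = 0.

(K is a triangulation of the Möbius band.)

H_0 ≅ Z,  H_1 ≅ Z,  H_2 = 0.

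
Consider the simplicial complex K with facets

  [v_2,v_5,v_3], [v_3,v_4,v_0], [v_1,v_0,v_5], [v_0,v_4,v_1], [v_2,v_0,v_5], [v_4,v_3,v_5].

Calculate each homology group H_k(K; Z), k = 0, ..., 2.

Fix the vertex order v_0 < v_1 < v_2 < v_3 < v_4 < v_5 and write every simplex with vertices in increasing order. Then dim K = 2 and the simplices of K are:

  0-simplices (6): [v_0], [v_1], [v_2], [v_3], [v_4], [v_5]
  1-simplices (12): [v_0,v_1], [v_0,v_2], [v_0,v_3], [v_0,v_4], [v_0,v_5], [v_1,v_4], [v_1,v_5], [v_2,v_3], [v_2,v_5], [v_3,v_4], [v_3,v_5], [v_4,v_5]
  2-simplices (6): [v_0,v_1,v_4], [v_0,v_1,v_5], [v_0,v_2,v_5], [v_0,v_3,v_4], [v_2,v_3,v_5], [v_3,v_4,v_5]

giving chain groups C_0 ≅ Z^6, C_1 ≅ Z^12, C_2 ≅ Z^6.

Boundary ∂_1: C_1 → C_0 is given by ∂[p,q] = [q] − [p].
As a 6×12 matrix over Z this has rank 5, with invariant factors (1,1,1,1,1).

Boundary ∂_2: C_2 → C_1 maps a triangle to the signed sum of its edges. For instance
  ∂[v_2,v_3,v_5] = [v_3,v_5] − [v_2,v_5] + [v_2,v_3],
  ∂[v_0,v_1,v_4] = [v_1,v_4] − [v_0,v_4] + [v_0,v_1].
The 12×6 boundary matrix has rank 6 and Smith normal form diag(1,1,1,1,1,1).

Reading off H_k = ker ∂_k / im ∂_{k+1}:

  H_0: rank C_0 − rank ∂_1 = 6 − 5 = 1, and the invariant factors of ∂_1 are all 1, so H_0 ≅ Z.
  H_1: rank ker ∂_1 − rank ∂_2 = (12 − 5) − 6 = 1, and the invariant factors of ∂_2 are all 1, so H_1 ≅ Z.
  H_2: rank ker ∂_2 − rank ∂_3 = (6 − 6) − 0 = 0, and there is no ∂_3, so H_2 ≅ 0.

As a check, the Euler characteristic is 6 − 12 + 6 = 0, which agrees with 1 − 1 + 0 = 0.

H_0 = Z,  H_1 = Z,  H_2 = 0.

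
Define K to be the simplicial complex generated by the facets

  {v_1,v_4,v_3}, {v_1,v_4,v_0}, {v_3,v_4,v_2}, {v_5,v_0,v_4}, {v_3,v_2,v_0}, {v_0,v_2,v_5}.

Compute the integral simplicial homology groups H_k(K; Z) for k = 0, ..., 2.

Take the total order v_0 < v_1 < v_2 < v_3 < v_4 < v_5 on the vertex set. Then K (dimension 2) consists of the simplices:

  0-simplices (6): [v_0], [v_1], [v_2], [v_3], [v_4], [v_5]
  1-simplices (12): [v_0,v_1], [v_0,v_2], [v_0,v_3], [v_0,v_4], [v_0,v_5], [v_1,v_3], [v_1,v_4], [v_2,v_3], [v_2,v_4], [v_2,v_5], [v_3,v_4], [v_4,v_5]
  2-simplices (6): [v_0,v_1,v_4], [v_0,v_2,v_3], [v_0,v_2,v_5], [v_0,v_4,v_5], [v_1,v_3,v_4], [v_2,v_3,v_4]

giving chain groups C_0 ≅ Z^6, C_1 ≅ Z^12, C_2 ≅ Z^6.

Boundary ∂_1: C_1 → C_0 maps an edge to its endpoints' difference, ∂[p,q] = q − p.
The 6×12 boundary matrix has rank 5 and Smith normal form diag(1,1,1,1,1).

The boundary map ∂_2: C_2 → C_1 acts by ∂[p,q,r] = [q,r] − [p,r] + [p,q]. For instance
  ∂[v_0,v_1,v_4] = [v_1,v_4] − [v_0,v_4] + [v_0,v_1],
  ∂[v_0,v_2,v_3] = [v_2,v_3] − [v_0,v_3] + [v_0,v_2].
As a 12×6 matrix over Z this has rank 6, with invariant factors (1,1,1,1,1,1).

Now H_k = ker ∂_k / im ∂_{k+1}, so:

  H_0: rank C_0 − rank ∂_1 = 6 − 5 = 1, and the invariant factors of ∂_1 are all 1, so H_0 ≅ Z.
  H_1: rank ker ∂_1 − rank ∂_2 = (12 − 5) − 6 = 1, and the invariant factors of ∂_2 are all 1, so H_1 ≅ Z.
  H_2: rank ker ∂_2 − rank ∂_3 = (6 − 6) − 0 = 0, and there is no ∂_3, so H_2 ≅ 0.

H_0 = Z,  H_1 = Z,  H_2 = 0.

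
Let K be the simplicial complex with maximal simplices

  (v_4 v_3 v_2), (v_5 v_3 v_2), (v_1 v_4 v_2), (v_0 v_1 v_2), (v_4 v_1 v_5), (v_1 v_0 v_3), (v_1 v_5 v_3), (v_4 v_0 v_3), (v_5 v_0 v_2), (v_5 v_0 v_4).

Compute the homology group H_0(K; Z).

Take the total order v_0 < v_1 < v_2 < v_3 < v_4 < v_5 on the vertex set. Then K (dimension 2) consists of the simplices:

  0-simplices (6): [v_0], [v_1], [v_2], [v_3], [v_4], [v_5]
  1-simplices (15): (15 of them)
  2-simplices (10): [v_0,v_1,v_2], [v_0,v_1,v_3], [v_0,v_2,v_5], [v_0,v_3,v_4], [v_0,v_4,v_5], [v_1,v_2,v_4], [v_1,v_3,v_5], [v_1,v_4,v_5], [v_2,v_3,v_4], [v_2,v_3,v_5]

Hence C_0 ≅ Z^6, C_1 ≅ Z^15, C_2 ≅ Z^10.

Boundary ∂_1: C_1 → C_0 is given by ∂[p,q] = [q] − [p].
As a 6×15 matrix over Z this has rank 5, with invariant factors (1,1,1,1,1).

∂_2: C_2 → C_1 maps a triangle to the signed sum of its edges. For instance
  ∂[v_0,v_3,v_4] = [v_3,v_4] − [v_0,v_4] + [v_0,v_3],
  ∂[v_2,v_3,v_4] = [v_3,v_4] − [v_2,v_4] + [v_2,v_3].
The 15×10 boundary matrix has rank 10 and Smith normal form diag(1,1,1,1,1,1,1,1,1,2).

From H_k ≅ ker(∂_k) / im(∂_{k+1}) we obtain:

  H_0: rank C_0 − rank ∂_1 = 6 − 5 = 1, and the invariant factors of ∂_1 are all 1, so H_0 ≅ Z.

H_0 ≅ Z.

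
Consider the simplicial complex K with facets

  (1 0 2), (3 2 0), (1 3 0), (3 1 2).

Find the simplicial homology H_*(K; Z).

H_0 ≅ Z,  H_1 = 0,  H_2 ≅ Z.

K has 4 vertices, 6 edges, 4 triangles.
rank ∂_0 = 0, rank ∂_1 = 3 ⇒ b_0 = 4 − 0 − 3 = 1; all invariant factors of ∂_1 are 1 so no torsion. So H_0 ≅ Z.
rank ∂_1 = 3, rank ∂_2 = 3 ⇒ b_1 = 6 − 3 − 3 = 0; all invariant factors of ∂_2 are 1 so no torsion. So H_1 ≅ 0.
rank ∂_2 = 3, rank ∂_3 = 0 ⇒ b_2 = 4 − 3 − 0 = 1. So H_2 ≅ Z.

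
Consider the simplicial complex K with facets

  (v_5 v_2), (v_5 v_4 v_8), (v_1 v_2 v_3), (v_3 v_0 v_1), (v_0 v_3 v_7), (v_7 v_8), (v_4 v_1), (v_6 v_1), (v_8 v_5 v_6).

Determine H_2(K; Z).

Order the vertices as v_0 < v_1 < v_2 < v_3 < v_4 < v_5 < v_6 < v_7 < v_8. Listing each simplex with vertices in this order, K has dimension 2 with simplices:

  0-simplices (9): [v_0], [v_1], [v_2], [v_3], [v_4], [v_5], [v_6], [v_7], [v_8]
  1-simplices (16): (16 of them)
  2-simplices (5): [v_0,v_1,v_3], [v_0,v_3,v_7], [v_1,v_2,v_3], [v_4,v_5,v_8], [v_5,v_6,v_8]

Hence C_0 ≅ Z^9, C_1 ≅ Z^16, C_2 ≅ Z^5.

The boundary map ∂_1: C_1 → C_0 sends each edge [p,q] (with p < q) to q − p.
This gives a 9×16 integer matrix of rank 8; reducing to Smith normal form yields diagonal entries (1,1,1,1,1,1,1,1).

The boundary map ∂_2: C_2 → C_1 maps a triangle to the signed sum of its edges. For instance
  ∂[v_1,v_2,v_3] = [v_2,v_3] − [v_1,v_3] + [v_1,v_2],
  ∂[v_5,v_6,v_8] = [v_6,v_8] − [v_5,v_8] + [v_5,v_6].
This gives a 16×5 integer matrix of rank 5; reducing to Smith normal form yields diagonal entries (1,1,1,1,1).

From H_k ≅ ker(∂_k) / im(∂_{k+1}) we obtain:

  H_2: rank ker ∂_2 − rank ∂_3 = (5 − 5) − 0 = 0, and there is no ∂_3, so H_2 = 0.

H_2 = 0.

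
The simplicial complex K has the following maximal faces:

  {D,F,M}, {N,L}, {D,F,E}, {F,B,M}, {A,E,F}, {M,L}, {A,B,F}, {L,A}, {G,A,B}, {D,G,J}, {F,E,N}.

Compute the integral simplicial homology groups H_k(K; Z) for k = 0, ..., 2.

H_0 ≅ Z,  H_1 ≅ Z^3,  H_2 = 0.

K has 10 vertices, 20 edges, 8 triangles.
rank ∂_0 = 0, rank ∂_1 = 9 ⇒ b_0 = 10 − 0 − 9 = 1; all invariant factors of ∂_1 are 1 so no torsion. So H_0 ≅ Z.
rank ∂_1 = 9, rank ∂_2 = 8 ⇒ b_1 = 20 − 9 − 8 = 3; all invariant factors of ∂_2 are 1 so no torsion. So H_1 ≅ Z^3.
rank ∂_2 = 8, rank ∂_3 = 0 ⇒ b_2 = 8 − 8 − 0 = 0. So H_2 ≅ 0.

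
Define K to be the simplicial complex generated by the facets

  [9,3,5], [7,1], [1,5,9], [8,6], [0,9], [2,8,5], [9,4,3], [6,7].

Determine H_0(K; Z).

H_0 = Z.

Fix the vertex order 0 < 1 < 2 < 3 < 4 < 5 < 6 < 7 < 8 < 9 and write every simplex with vertices in increasing order. Then dim K = 2 and the simplices of K are:

  0-simplices (10): [0], [1], [2], [3], [4], [5], [6], [7], [8], [9]
  1-simplices (14): [0,9], [1,5], [1,7], [1,9], [2,5], [2,8], [3,4], [3,5], [3,9], [4,9], [5,8], [5,9], [6,7], [6,8]
  2-simplices (4): [1,5,9], [2,5,8], [3,4,9], [3,5,9]

giving chain groups C_0 ≅ Z^10, C_1 ≅ Z^14, C_2 ≅ Z^4.

Boundary ∂_1: C_1 → C_0 sends each edge [p,q] (with p < q) to q − p.
As a 10×14 matrix over Z this has rank 9, with invariant factors (1,1,1,1,1,1,1,1,1).

∂_2: C_2 → C_1 sends each 2-simplex [p,q,r] to [q,r] − [p,r] + [p,q]. For instance
  ∂[3,5,9] = [5,9] − [3,9] + [3,5],
  ∂[3,4,9] = [4,9] − [3,9] + [3,4].
The resulting 14×4 matrix has rank 4, and its Smith normal form has invariant factors (1,1,1,1).

Computing H_k = (kernel of ∂_k) / (image of ∂_{k+1}):

  H_0: rank C_0 − rank ∂_1 = 10 − 9 = 1, and the invariant factors of ∂_1 are all 1, so H_0 ≅ Z.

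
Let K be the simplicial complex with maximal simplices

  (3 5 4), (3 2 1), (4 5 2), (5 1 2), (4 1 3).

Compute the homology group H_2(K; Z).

H_2 = 0.

We work with the vertex ordering 1 < 2 < 3 < 4 < 5. The simplices of K, each written with vertices in increasing order, are:

  0-simplices (5): [1], [2], [3], [4], [5]
  1-simplices (10): [1,2], [1,3], [1,4], [1,5], [2,3], [2,4], [2,5], [3,4], [3,5], [4,5]
  2-simplices (5): [1,2,3], [1,2,5], [1,3,4], [2,4,5], [3,4,5]

so the chain groups are C_0 ≅ Z^5, C_1 ≅ Z^10, C_2 ≅ Z^5.

Boundary ∂_1: C_1 → C_0 sends each edge [p,q] (with p < q) to q − p. For instance
  ∂[1,4] = [4] − [1].
The 5×10 boundary matrix has rank 4 and Smith normal form diag(1,1,1,1).

∂_2: C_2 → C_1 sends each 2-simplex [p,q,r] to [q,r] − [p,r] + [p,q]. For instance
  ∂[3,4,5] = [4,5] − [3,5] + [3,4],
  ∂[1,2,3] = [2,3] − [1,3] + [1,2].
This gives a 10×5 integer matrix of rank 5; reducing to Smith normal form yields diagonal entries (1,1,1,1,1).

Computing H_k = (kernel of ∂_k) / (image of ∂_{k+1}):

  H_2: rank ker ∂_2 − rank ∂_3 = (5 − 5) − 0 = 0, and there is no ∂_3, so H_2 = 0.

(K is a triangulation of the Möbius band.)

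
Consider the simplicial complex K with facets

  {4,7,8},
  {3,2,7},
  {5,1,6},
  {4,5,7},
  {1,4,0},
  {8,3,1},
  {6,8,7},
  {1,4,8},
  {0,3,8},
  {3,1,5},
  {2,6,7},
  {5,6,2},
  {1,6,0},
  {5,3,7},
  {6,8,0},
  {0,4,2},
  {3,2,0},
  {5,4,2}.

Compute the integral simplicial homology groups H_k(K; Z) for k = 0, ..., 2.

Take the total order 0 < 1 < 2 < 3 < 4 < 5 < 6 < 7 < 8 on the vertex set. Then K (dimension 2) consists of the simplices:

  0-simplices (9): [0], [1], [2], [3], [4], [5], [6], [7], [8]
  1-simplices (27): (27 of them)
  2-simplices (18): [0,1,4], [0,1,6], [0,2,3], [0,2,4], [0,3,8], [0,6,8], [1,3,5], [1,3,8], [1,4,8], [1,5,6], [2,3,7], [2,4,5], [2,5,6], [2,6,7], [3,5,7], [4,5,7], [4,7,8], [6,7,8]

giving chain groups C_0 ≅ Z^9, C_1 ≅ Z^27, C_2 ≅ Z^18.

∂_1: C_1 → C_0 is given by ∂[p,q] = [q] − [p].
This gives a 9×27 integer matrix of rank 8; reducing to Smith normal form yields diagonal entries (1,1,1,1,1,1,1,1).

∂_2: C_2 → C_1 sends each 2-simplex [p,q,r] to [q,r] − [p,r] + [p,q]. For instance
  ∂[2,6,7] = [6,7] − [2,7] + [2,6],
  ∂[0,2,3] = [2,3] − [0,3] + [0,2].
This gives a 27×18 integer matrix of rank 18; reducing to Smith normal form yields diagonal entries (1,1,1,1,1,1,1,1,1,1,1,1,1,1,1,1,1,2).

Now H_k = ker ∂_k / im ∂_{k+1}, so:

  H_0: rank C_0 − rank ∂_1 = 9 − 8 = 1, and the invariant factors of ∂_1 are all 1, so H_0 ≅ Z.
  H_1: rank ker ∂_1 − rank ∂_2 = (27 − 8) − 18 = 1, and ∂_2 has invariant factor 2 > 1, so H_1 ≅ Z ⊕ Z/2.
  H_2: rank ker ∂_2 − rank ∂_3 = (18 − 18) − 0 = 0, and there is no ∂_3, so H_2 ≅ 0.

As a check, the Euler characteristic is 9 − 27 + 18 = 0, which agrees with 1 − 1 + 0 = 0.
(K is a triangulation of the Klein bottle.)

H_0 ≅ Z,  H_1 ≅ Z ⊕ Z/2,  H_2 = 0.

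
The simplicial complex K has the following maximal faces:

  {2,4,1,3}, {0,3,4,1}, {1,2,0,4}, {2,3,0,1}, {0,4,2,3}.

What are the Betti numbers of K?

Order the vertices as 0 < 1 < 2 < 3 < 4. Listing each simplex with vertices in this order, K has dimension 3 with simplices:

  0-simplices (5): [0], [1], [2], [3], [4]
  1-simplices (10): [0,1], [0,2], [0,3], [0,4], [1,2], [1,3], [1,4], [2,3], [2,4], [3,4]
  2-simplices (10): [0,1,2], [0,1,3], [0,1,4], [0,2,3], [0,2,4], [0,3,4], [1,2,3], [1,2,4], [1,3,4], [2,3,4]
  3-simplices (5): [0,1,2,3], [0,1,2,4], [0,1,3,4], [0,2,3,4], [1,2,3,4]

Hence C_0 ≅ Z^5, C_1 ≅ Z^10, C_2 ≅ Z^10, C_3 ≅ Z^5.

∂_1: C_1 → C_0 is given by ∂[p,q] = [q] − [p].
As a 5×10 matrix over Z this has rank 4, with invariant factors (1,1,1,1).

The boundary map ∂_2: C_2 → C_1 maps a triangle to the signed sum of its edges. For instance
  ∂[0,2,4] = [2,4] − [0,4] + [0,2],
  ∂[1,3,4] = [3,4] − [1,4] + [1,3].
The 10×10 boundary matrix has rank 6 and Smith normal form diag(1,1,1,1,1,1).

The boundary map ∂_3: C_3 → C_2 sends each 3-simplex σ to the alternating sum Σ_i (−1)^i (σ with its i-th vertex removed). For instance
  ∂[0,2,3,4] = [2,3,4] − [0,3,4] + [0,2,4] − [0,2,3],
  ∂[0,1,3,4] = [1,3,4] − [0,3,4] + [0,1,4] − [0,1,3].
As a 10×5 matrix over Z this has rank 4, with invariant factors (1,1,1,1).

Reading off H_k = ker ∂_k / im ∂_{k+1}:

  H_0: rank C_0 − rank ∂_1 = 5 − 4 = 1, and the invariant factors of ∂_1 are all 1, so H_0 ≅ Z.
  H_1: rank ker ∂_1 − rank ∂_2 = (10 − 4) − 6 = 0, and the invariant factors of ∂_2 are all 1, so H_1 ≅ 0.
  H_2: rank ker ∂_2 − rank ∂_3 = (10 − 6) − 4 = 0, and the invariant factors of ∂_3 are all 1, so H_2 ≅ 0.
  H_3: rank ker ∂_3 − rank ∂_4 = (5 − 4) − 0 = 1, and there is no ∂_4, so H_3 ≅ Z.

Hence the Betti numbers are b_0 = 1, b_1 = 0, b_2 = 0, b_3 = 1.

b_0 = 1, b_1 = 0, b_2 = 0, b_3 = 1.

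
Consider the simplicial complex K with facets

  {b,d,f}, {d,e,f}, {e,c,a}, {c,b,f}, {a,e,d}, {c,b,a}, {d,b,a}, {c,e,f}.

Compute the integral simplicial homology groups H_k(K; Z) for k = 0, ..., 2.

H_0 = Z,  H_1 = 0,  H_2 = Z.

K has 6 vertices, 12 edges, 8 triangles.
rank ∂_0 = 0, rank ∂_1 = 5 ⇒ b_0 = 6 − 0 − 5 = 1; all invariant factors of ∂_1 are 1 so no torsion. So H_0 = Z.
rank ∂_1 = 5, rank ∂_2 = 7 ⇒ b_1 = 12 − 5 − 7 = 0; all invariant factors of ∂_2 are 1 so no torsion. So H_1 = 0.
rank ∂_2 = 7, rank ∂_3 = 0 ⇒ b_2 = 8 − 7 − 0 = 1. So H_2 = Z.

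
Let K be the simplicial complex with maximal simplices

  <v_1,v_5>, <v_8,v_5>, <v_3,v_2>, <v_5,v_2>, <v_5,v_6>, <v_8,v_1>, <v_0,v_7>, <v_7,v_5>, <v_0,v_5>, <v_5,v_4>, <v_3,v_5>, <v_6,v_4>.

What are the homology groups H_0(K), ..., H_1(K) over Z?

We work with the vertex ordering v_0 < v_1 < v_2 < v_3 < v_4 < v_5 < v_6 < v_7 < v_8. The simplices of K, each written with vertices in increasing order, are:

  0-simplices (9): [v_0], [v_1], [v_2], [v_3], [v_4], [v_5], [v_6], [v_7], [v_8]
  1-simplices (12): [v_0,v_5], [v_0,v_7], [v_1,v_5], [v_1,v_8], [v_2,v_3], [v_2,v_5], [v_3,v_5], [v_4,v_5], [v_4,v_6], [v_5,v_6], [v_5,v_7], [v_5,v_8]

giving chain groups C_0 ≅ Z^9, C_1 ≅ Z^12.

The boundary map ∂_1: C_1 → C_0 sends each edge [p,q] (with p < q) to q − p.
The resulting 9×12 matrix has rank 8, and its Smith normal form has invariant factors (1,1,1,1,1,1,1,1).

From H_k ≅ ker(∂_k) / im(∂_{k+1}) we obtain:

  H_0: rank C_0 − rank ∂_1 = 9 − 8 = 1, and the invariant factors of ∂_1 are all 1, so H_0 = Z.
  H_1: rank ker ∂_1 − rank ∂_2 = (12 − 8) − 0 = 4, and there is no ∂_2, so H_1 = Z^4.

As a check, the Euler characteristic is 9 − 12 = -3, which agrees with 1 − 4 = -3.
(K is a triangulation of a wedge of 4 circles.)

H_0 ≅ Z,  H_1 ≅ Z^4.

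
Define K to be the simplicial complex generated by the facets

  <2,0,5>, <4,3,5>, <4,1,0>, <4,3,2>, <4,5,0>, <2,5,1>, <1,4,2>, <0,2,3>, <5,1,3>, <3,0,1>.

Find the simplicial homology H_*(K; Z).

H_0 ≅ Z,  H_1 ≅ Z/2,  H_2 = 0.

We work with the vertex ordering 0 < 1 < 2 < 3 < 4 < 5. The simplices of K, each written with vertices in increasing order, are:

  0-simplices (6): [0], [1], [2], [3], [4], [5]
  1-simplices (15): [0,1], [0,2], [0,3], [0,4], [0,5], [1,2], [1,3], [1,4], [1,5], [2,3], [2,4], [2,5], [3,4], [3,5], [4,5]
  2-simplices (10): [0,1,3], [0,1,4], [0,2,3], [0,2,5], [0,4,5], [1,2,4], [1,2,5], [1,3,5], [2,3,4], [3,4,5]

Hence C_0 ≅ Z^6, C_1 ≅ Z^15, C_2 ≅ Z^10.

The boundary map ∂_1: C_1 → C_0 sends each edge [p,q] (with p < q) to q − p. For instance
  ∂[0,3] = [3] − [0].
As a 6×15 matrix over Z this has rank 5, with invariant factors (1,1,1,1,1).

∂_2: C_2 → C_1 maps a triangle to the signed sum of its edges. For instance
  ∂[1,2,5] = [2,5] − [1,5] + [1,2],
  ∂[0,1,3] = [1,3] − [0,3] + [0,1].
This gives a 15×10 integer matrix of rank 10; reducing to Smith normal form yields diagonal entries (1,1,1,1,1,1,1,1,1,2).

Now H_k = ker ∂_k / im ∂_{k+1}, so:

  H_0: rank C_0 − rank ∂_1 = 6 − 5 = 1, and the invariant factors of ∂_1 are all 1, so H_0 = Z.
  H_1: rank ker ∂_1 − rank ∂_2 = (15 − 5) − 10 = 0, and ∂_2 has invariant factor 2 > 1, so H_1 = Z/2.
  H_2: rank ker ∂_2 − rank ∂_3 = (10 − 10) − 0 = 0, and there is no ∂_3, so H_2 = 0.

As a check, the Euler characteristic is 6 − 15 + 10 = 1, which agrees with 1 − 0 + 0 = 1.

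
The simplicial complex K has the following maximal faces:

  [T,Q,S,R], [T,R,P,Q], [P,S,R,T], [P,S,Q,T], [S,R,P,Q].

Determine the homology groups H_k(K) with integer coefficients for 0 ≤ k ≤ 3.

H_0 = Z,  H_1 = 0,  H_2 = 0,  H_3 = Z.

Fix the vertex order P < Q < R < S < T and write every simplex with vertices in increasing order. Then dim K = 3 and the simplices of K are:

  0-simplices (5): P, Q, R, S, T
  1-simplices (10): PQ, PR, PS, PT, QR, QS, QT, RS, RT, ST
  2-simplices (10): PQR, PQS, PQT, PRS, PRT, PST, QRS, QRT, QST, RST
  3-simplices (5): PQRS, PQRT, PQST, PRST, QRST

so the chain groups are C_0 ≅ Z^5, C_1 ≅ Z^10, C_2 ≅ Z^10, C_3 ≅ Z^5.

∂_1: C_1 → C_0 is given by ∂[p,q] = [q] − [p].
The resulting 5×10 matrix has rank 4, and its Smith normal form has invariant factors (1,1,1,1).

The boundary map ∂_2: C_2 → C_1 sends each 2-simplex [p,q,r] to [q,r] − [p,r] + [p,q]. For instance
  ∂PRS = RS − PS + PR,
  ∂PST = ST − PT + PS.
The 10×10 boundary matrix has rank 6 and Smith normal form diag(1,1,1,1,1,1).

Boundary ∂_3: C_3 → C_2 sends each 3-simplex σ to the alternating sum Σ_i (−1)^i (σ with its i-th vertex removed). For instance
  ∂QRST = RST − QST + QRT − QRS,
  ∂PRST = RST − PST + PRT − PRS.
As a 10×5 matrix over Z this has rank 4, with invariant factors (1,1,1,1).

Now H_k = ker ∂_k / im ∂_{k+1}, so:

  H_0: rank C_0 − rank ∂_1 = 5 − 4 = 1, and the invariant factors of ∂_1 are all 1, so H_0 = Z.
  H_1: rank ker ∂_1 − rank ∂_2 = (10 − 4) − 6 = 0, and the invariant factors of ∂_2 are all 1, so H_1 = 0.
  H_2: rank ker ∂_2 − rank ∂_3 = (10 − 6) − 4 = 0, and the invariant factors of ∂_3 are all 1, so H_2 = 0.
  H_3: rank ker ∂_3 − rank ∂_4 = (5 − 4) − 0 = 1, and there is no ∂_4, so H_3 = Z.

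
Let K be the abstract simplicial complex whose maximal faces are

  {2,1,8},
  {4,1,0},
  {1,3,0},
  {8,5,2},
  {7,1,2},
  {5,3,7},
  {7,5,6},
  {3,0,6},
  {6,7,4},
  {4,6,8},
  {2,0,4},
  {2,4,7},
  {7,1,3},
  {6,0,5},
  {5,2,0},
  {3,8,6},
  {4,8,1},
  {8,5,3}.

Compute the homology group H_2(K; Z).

Order the vertices as 0 < 1 < 2 < 3 < 4 < 5 < 6 < 7 < 8. Listing each simplex with vertices in this order, K has dimension 2 with simplices:

  0-simplices (9): [0], [1], [2], [3], [4], [5], [6], [7], [8]
  1-simplices (27): (27 of them)
  2-simplices (18): [0,1,3], [0,1,4], [0,2,4], [0,2,5], [0,3,6], [0,5,6], [1,2,7], [1,2,8], [1,3,7], [1,4,8], [2,4,7], [2,5,8], [3,5,7], [3,5,8], [3,6,8], [4,6,7], [4,6,8], [5,6,7]

giving chain groups C_0 ≅ Z^9, C_1 ≅ Z^27, C_2 ≅ Z^18.

Boundary ∂_1: C_1 → C_0 sends each edge [p,q] (with p < q) to q − p. For instance
  ∂[4,6] = [6] − [4].
The 9×27 boundary matrix has rank 8 and Smith normal form diag(1,1,1,1,1,1,1,1).

∂_2: C_2 → C_1 maps a triangle to the signed sum of its edges. For instance
  ∂[1,2,8] = [2,8] − [1,8] + [1,2],
  ∂[5,6,7] = [6,7] − [5,7] + [5,6].
As a 27×18 matrix over Z this has rank 18, with invariant factors (1,1,1,1,1,1,1,1,1,1,1,1,1,1,1,1,1,2).

Reading off H_k = ker ∂_k / im ∂_{k+1}:

  H_2: rank ker ∂_2 − rank ∂_3 = (18 − 18) − 0 = 0, and there is no ∂_3, so H_2 = 0.

(K is a triangulation of the Klein bottle.)

H_2 = 0.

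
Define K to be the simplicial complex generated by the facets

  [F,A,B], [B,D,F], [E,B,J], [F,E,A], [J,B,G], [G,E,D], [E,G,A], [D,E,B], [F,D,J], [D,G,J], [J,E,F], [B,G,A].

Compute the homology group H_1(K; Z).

H_1 ≅ Z/2.

Order the vertices as A < B < D < E < F < G < J. Listing each simplex with vertices in this order, K has dimension 2 with simplices:

  0-simplices (7): A, B, D, E, F, G, J
  1-simplices (18): AB, AE, AF, AG, BD, BE, BF, BG, BJ, DE, DF, DG, DJ, EF, EG, EJ, FJ, GJ
  2-simplices (12): ABF, ABG, AEF, AEG, BDE, BDF, BEJ, BGJ, DEG, DFJ, DGJ, EFJ

so the chain groups are C_0 ≅ Z^7, C_1 ≅ Z^18, C_2 ≅ Z^12.

The boundary map ∂_1: C_1 → C_0 is given by ∂[p,q] = [q] − [p].
As a 7×18 matrix over Z this has rank 6, with invariant factors (1,1,1,1,1,1).

∂_2: C_2 → C_1 maps a triangle to the signed sum of its edges. For instance
  ∂DEG = EG − DG + DE,
  ∂ABF = BF − AF + AB.
The 18×12 boundary matrix has rank 12 and Smith normal form diag(1,1,1,1,1,1,1,1,1,1,1,2).

Reading off H_k = ker ∂_k / im ∂_{k+1}:

  H_1: rank ker ∂_1 − rank ∂_2 = (18 − 6) − 12 = 0, and ∂_2 has invariant factor 2 > 1, so H_1 = Z/2.

(K is a triangulation of the real projective plane RP^2.)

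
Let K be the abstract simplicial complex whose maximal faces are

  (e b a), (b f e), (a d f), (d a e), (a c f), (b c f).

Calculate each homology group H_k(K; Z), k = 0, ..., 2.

H_0 = Z,  H_1 = Z,  H_2 = 0.

We work with the vertex ordering a < b < c < d < e < f. The simplices of K, each written with vertices in increasing order, are:

  0-simplices (6): a, b, c, d, e, f
  1-simplices (12): ab, ac, ad, ae, af, bc, be, bf, cf, de, df, ef
  2-simplices (6): abe, acf, ade, adf, bcf, bef

so the chain groups are C_0 ≅ Z^6, C_1 ≅ Z^12, C_2 ≅ Z^6.

The boundary map ∂_1: C_1 → C_0 sends each edge [p,q] (with p < q) to q − p. For instance
  ∂de = e − d.
The resulting 6×12 matrix has rank 5, and its Smith normal form has invariant factors (1,1,1,1,1).

Boundary ∂_2: C_2 → C_1 maps a triangle to the signed sum of its edges. For instance
  ∂bef = ef − bf + be,
  ∂abe = be − ae + ab.
The 12×6 boundary matrix has rank 6 and Smith normal form diag(1,1,1,1,1,1).

Computing H_k = (kernel of ∂_k) / (image of ∂_{k+1}):

  H_0: rank C_0 − rank ∂_1 = 6 − 5 = 1, and the invariant factors of ∂_1 are all 1, so H_0 ≅ Z.
  H_1: rank ker ∂_1 − rank ∂_2 = (12 − 5) − 6 = 1, and the invariant factors of ∂_2 are all 1, so H_1 ≅ Z.
  H_2: rank ker ∂_2 − rank ∂_3 = (6 − 6) − 0 = 0, and there is no ∂_3, so H_2 ≅ 0.

As a check, the Euler characteristic is 6 − 12 + 6 = 0, which agrees with 1 − 1 + 0 = 0.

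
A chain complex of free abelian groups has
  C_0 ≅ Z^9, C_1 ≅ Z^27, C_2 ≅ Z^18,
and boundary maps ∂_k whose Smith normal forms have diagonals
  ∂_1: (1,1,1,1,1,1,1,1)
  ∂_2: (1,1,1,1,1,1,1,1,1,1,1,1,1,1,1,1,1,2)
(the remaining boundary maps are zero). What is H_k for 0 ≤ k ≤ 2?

H_0: b_0 = 9 − 0 − 8 = 1; torsion from ∂_1 factors > 1: none. So H_0 = Z.
H_1: b_1 = 27 − 8 − 18 = 1; torsion from ∂_2 factors > 1: [2]. So H_1 = Z ⊕ Z_2.
H_2: b_2 = 18 − 18 − 0 = 0; torsion from ∂_3 factors > 1: none. So H_2 = 0.

H_0 = Z,  H_1 = Z ⊕ Z_2,  H_2 = 0.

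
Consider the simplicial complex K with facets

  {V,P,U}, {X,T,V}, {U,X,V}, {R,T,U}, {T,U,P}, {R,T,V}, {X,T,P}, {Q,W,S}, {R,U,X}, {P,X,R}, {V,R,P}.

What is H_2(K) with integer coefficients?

H_2 ≅ 0.

We work with the vertex ordering P < Q < R < S < T < U < V < W < X. The simplices of K, each written with vertices in increasing order, are:

  0-simplices (9): P, Q, R, S, T, U, V, W, X
  1-simplices (18): PR, PT, PU, PV, PX, QS, QW, RT, RU, RV, RX, SW, TU, TV, TX, UV, UX, VX
  2-simplices (11): PRV, PRX, PTU, PTX, PUV, QSW, RTU, RTV, RUX, TVX, UVX

so the chain groups are C_0 ≅ Z^9, C_1 ≅ Z^18, C_2 ≅ Z^11.

∂_1: C_1 → C_0 is given by ∂[p,q] = [q] − [p].
The 9×18 boundary matrix has rank 7 and Smith normal form diag(1,1,1,1,1,1,1).

∂_2: C_2 → C_1 maps a triangle to the signed sum of its edges. For instance
  ∂PUV = UV − PV + PU,
  ∂QSW = SW − QW + QS.
The 18×11 boundary matrix has rank 11 and Smith normal form diag(1,1,1,1,1,1,1,1,1,1,2).

Reading off H_k = ker ∂_k / im ∂_{k+1}:

  H_2: rank ker ∂_2 − rank ∂_3 = (11 − 11) − 0 = 0, and there is no ∂_3, so H_2 ≅ 0.

(K is a triangulation of the disjoint union of the real projective plane RP^2 and the 2-simplex.)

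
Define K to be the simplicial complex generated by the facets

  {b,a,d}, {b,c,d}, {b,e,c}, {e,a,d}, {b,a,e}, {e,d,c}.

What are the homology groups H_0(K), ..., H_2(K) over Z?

K has 5 vertices, 9 edges, 6 triangles.
rank ∂_0 = 0, rank ∂_1 = 4 ⇒ b_0 = 5 − 0 − 4 = 1; all invariant factors of ∂_1 are 1 so no torsion. So H_0 = Z.
rank ∂_1 = 4, rank ∂_2 = 5 ⇒ b_1 = 9 − 4 − 5 = 0; all invariant factors of ∂_2 are 1 so no torsion. So H_1 = 0.
rank ∂_2 = 5, rank ∂_3 = 0 ⇒ b_2 = 6 − 5 − 0 = 1. So H_2 = Z.

H_0 = Z,  H_1 = 0,  H_2 = Z.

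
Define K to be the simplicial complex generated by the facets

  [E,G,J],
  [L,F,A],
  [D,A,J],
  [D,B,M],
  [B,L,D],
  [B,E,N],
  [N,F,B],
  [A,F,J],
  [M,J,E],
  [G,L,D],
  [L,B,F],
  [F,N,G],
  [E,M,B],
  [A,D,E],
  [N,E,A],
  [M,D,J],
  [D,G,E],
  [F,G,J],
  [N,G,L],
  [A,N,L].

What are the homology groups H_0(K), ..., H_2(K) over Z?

Fix the vertex order A < B < D < E < F < G < J < L < M < N and write every simplex with vertices in increasing order. Then dim K = 2 and the simplices of K are:

  0-simplices (10): A, B, D, E, F, G, J, L, M, N
  1-simplices (30): AD, AE, AF, AJ, AL, AN, BD, BE, BF, BL, BM, BN, DE, DG, DJ, DL, DM, EG, EJ, EM, EN, FG, FJ, FL, FN, GJ, GL, GN, JM, LN
  2-simplices (20): ADE, ADJ, AEN, AFJ, AFL, ALN, BDL, BDM, BEM, BEN, BFL, BFN, DEG, DGL, DJM, EGJ, EJM, FGJ, FGN, GLN

so the chain groups are C_0 ≅ Z^10, C_1 ≅ Z^30, C_2 ≅ Z^20.

∂_1: C_1 → C_0 sends each edge [p,q] (with p < q) to q − p. For instance
  ∂FN = N − F.
The 10×30 boundary matrix has rank 9 and Smith normal form diag(1,1,1,1,1,1,1,1,1).

∂_2: C_2 → C_1 acts by ∂[p,q,r] = [q,r] − [p,r] + [p,q]. For instance
  ∂FGJ = GJ − FJ + FG,
  ∂EJM = JM − EM + EJ.
The resulting 30×20 matrix has rank 20, and its Smith normal form has invariant factors (1,1,1,1,1,1,1,1,1,1,1,1,1,1,1,1,1,1,1,2).

Reading off H_k = ker ∂_k / im ∂_{k+1}:

  H_0: rank C_0 − rank ∂_1 = 10 − 9 = 1, and the invariant factors of ∂_1 are all 1, so H_0 ≅ Z.
  H_1: rank ker ∂_1 − rank ∂_2 = (30 − 9) − 20 = 1, and ∂_2 has invariant factor 2 > 1, so H_1 ≅ Z × Z/2.
  H_2: rank ker ∂_2 − rank ∂_3 = (20 − 20) − 0 = 0, and there is no ∂_3, so H_2 ≅ 0.

H_0 ≅ Z,  H_1 ≅ Z × Z/2,  H_2 = 0.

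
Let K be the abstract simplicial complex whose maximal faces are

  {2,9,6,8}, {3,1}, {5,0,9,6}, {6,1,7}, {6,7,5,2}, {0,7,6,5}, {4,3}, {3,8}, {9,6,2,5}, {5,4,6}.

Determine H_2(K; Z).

H_2 = 0.

Take the total order 0 < 1 < 2 < 3 < 4 < 5 < 6 < 7 < 8 < 9 on the vertex set. Then K (dimension 3) consists of the simplices:

  0-simplices (10): [0], [1], [2], [3], [4], [5], [6], [7], [8], [9]
  1-simplices (23): [0,5], [0,6], [0,7], [0,9], [1,3], [1,6], [1,7], [2,5], [2,6], [2,7], [2,8], [2,9], [3,4], [3,8], [4,5], [4,6], [5,6], [5,7], [5,9], [6,7], [6,8], [6,9], [8,9]
  2-simplices (17): [0,5,6], [0,5,7], [0,5,9], [0,6,7], [0,6,9], [1,6,7], [2,5,6], [2,5,7], [2,5,9], [2,6,7], [2,6,8], [2,6,9], [2,8,9], [4,5,6], [5,6,7], [5,6,9], [6,8,9]
  3-simplices (5): [0,5,6,7], [0,5,6,9], [2,5,6,7], [2,5,6,9], [2,6,8,9]

giving chain groups C_0 ≅ Z^10, C_1 ≅ Z^23, C_2 ≅ Z^17, C_3 ≅ Z^5.

Boundary ∂_1: C_1 → C_0 is given by ∂[p,q] = [q] − [p].
As a 10×23 matrix over Z this has rank 9, with invariant factors (1,1,1,1,1,1,1,1,1).

∂_2: C_2 → C_1 acts by ∂[p,q,r] = [q,r] − [p,r] + [p,q]. For instance
  ∂[2,5,6] = [5,6] − [2,6] + [2,5],
  ∂[0,6,9] = [6,9] − [0,9] + [0,6].
As a 23×17 matrix over Z this has rank 12, with invariant factors (1,1,1,1,1,1,1,1,1,1,1,1).

∂_3: C_3 → C_2 sends each 3-simplex σ to the alternating sum Σ_i (−1)^i (σ with its i-th vertex removed). For instance
  ∂[0,5,6,7] = [5,6,7] − [0,6,7] + [0,5,7] − [0,5,6],
  ∂[2,6,8,9] = [6,8,9] − [2,8,9] + [2,6,9] − [2,6,8].
The 17×5 boundary matrix has rank 5 and Smith normal form diag(1,1,1,1,1).

Now H_k = ker ∂_k / im ∂_{k+1}, so:

  H_2: rank ker ∂_2 − rank ∂_3 = (17 − 12) − 5 = 0, and the invariant factors of ∂_3 are all 1, so H_2 ≅ 0.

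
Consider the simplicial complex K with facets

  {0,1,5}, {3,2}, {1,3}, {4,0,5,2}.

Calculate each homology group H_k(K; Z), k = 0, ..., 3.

H_0 = Z,  H_1 = Z,  H_2 = 0,  H_3 = 0.

We work with the vertex ordering 0 < 1 < 2 < 3 < 4 < 5. The simplices of K, each written with vertices in increasing order, are:

  0-simplices (6): [0], [1], [2], [3], [4], [5]
  1-simplices (10): [0,1], [0,2], [0,4], [0,5], [1,3], [1,5], [2,3], [2,4], [2,5], [4,5]
  2-simplices (5): [0,1,5], [0,2,4], [0,2,5], [0,4,5], [2,4,5]
  3-simplices (1): [0,2,4,5]

giving chain groups C_0 ≅ Z^6, C_1 ≅ Z^10, C_2 ≅ Z^5, C_3 ≅ Z^1.

∂_1: C_1 → C_0 sends each edge [p,q] (with p < q) to q − p. For instance
  ∂[0,2] = [2] − [0].
The 6×10 boundary matrix has rank 5 and Smith normal form diag(1,1,1,1,1).

∂_2: C_2 → C_1 maps a triangle to the signed sum of its edges. For instance
  ∂[0,1,5] = [1,5] − [0,5] + [0,1],
  ∂[0,2,5] = [2,5] − [0,5] + [0,2].
The 10×5 boundary matrix has rank 4 and Smith normal form diag(1,1,1,1).

∂_3: C_3 → C_2 sends each 3-simplex σ to the alternating sum Σ_i (−1)^i (σ with its i-th vertex removed). For instance
  ∂[0,2,4,5] = [2,4,5] − [0,4,5] + [0,2,5] − [0,2,4].
The 5×1 boundary matrix has rank 1 and Smith normal form diag(1).

Computing H_k = (kernel of ∂_k) / (image of ∂_{k+1}):

  H_0: rank C_0 − rank ∂_1 = 6 − 5 = 1, and the invariant factors of ∂_1 are all 1, so H_0 ≅ Z.
  H_1: rank ker ∂_1 − rank ∂_2 = (10 − 5) − 4 = 1, and the invariant factors of ∂_2 are all 1, so H_1 ≅ Z.
  H_2: rank ker ∂_2 − rank ∂_3 = (5 − 4) − 1 = 0, and the invariant factors of ∂_3 are all 1, so H_2 ≅ 0.
  H_3: rank ker ∂_3 − rank ∂_4 = (1 − 1) − 0 = 0, and there is no ∂_4, so H_3 ≅ 0.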